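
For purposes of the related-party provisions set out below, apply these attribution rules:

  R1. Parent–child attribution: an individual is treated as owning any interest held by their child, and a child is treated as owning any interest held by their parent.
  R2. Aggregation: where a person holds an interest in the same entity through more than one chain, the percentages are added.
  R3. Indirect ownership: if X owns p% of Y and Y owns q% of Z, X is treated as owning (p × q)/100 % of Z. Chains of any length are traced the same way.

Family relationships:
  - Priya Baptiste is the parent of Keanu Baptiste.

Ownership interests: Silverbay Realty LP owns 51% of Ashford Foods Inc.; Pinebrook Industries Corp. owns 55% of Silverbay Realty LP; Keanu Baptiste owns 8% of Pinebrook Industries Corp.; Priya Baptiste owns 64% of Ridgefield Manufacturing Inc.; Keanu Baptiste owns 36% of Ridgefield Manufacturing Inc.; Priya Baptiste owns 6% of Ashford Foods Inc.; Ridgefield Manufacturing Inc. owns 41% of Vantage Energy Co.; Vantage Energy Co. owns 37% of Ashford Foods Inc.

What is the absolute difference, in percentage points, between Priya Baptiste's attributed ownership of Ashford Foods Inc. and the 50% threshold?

26.586

By parent–child attribution (R1), Priya Baptiste is treated as also owning Keanu Baptiste's interest in Ridgefield Manufacturing Inc, giving 64% + 36% = 100%.
By parent–child attribution (R1), Priya Baptiste is treated as owning Keanu Baptiste's 8% interest in Pinebrook Industries Corp.
Chain via Ridgefield Manufacturing Inc. → Vantage Energy Co. (R3): 100% × 41% × 37% = 15.17% of Ashford Foods Inc.
Direct interest in Ashford Foods Inc: 6%.
Chain via Pinebrook Industries Corp. → Silverbay Realty LP (R3): 8% × 55% × 51% = 2.244% of Ashford Foods Inc.
Aggregating (R2): 15.17% + 6% + 2.244% = 23.414%.
23.414% falls short of the 50% threshold by 26.586 percentage points.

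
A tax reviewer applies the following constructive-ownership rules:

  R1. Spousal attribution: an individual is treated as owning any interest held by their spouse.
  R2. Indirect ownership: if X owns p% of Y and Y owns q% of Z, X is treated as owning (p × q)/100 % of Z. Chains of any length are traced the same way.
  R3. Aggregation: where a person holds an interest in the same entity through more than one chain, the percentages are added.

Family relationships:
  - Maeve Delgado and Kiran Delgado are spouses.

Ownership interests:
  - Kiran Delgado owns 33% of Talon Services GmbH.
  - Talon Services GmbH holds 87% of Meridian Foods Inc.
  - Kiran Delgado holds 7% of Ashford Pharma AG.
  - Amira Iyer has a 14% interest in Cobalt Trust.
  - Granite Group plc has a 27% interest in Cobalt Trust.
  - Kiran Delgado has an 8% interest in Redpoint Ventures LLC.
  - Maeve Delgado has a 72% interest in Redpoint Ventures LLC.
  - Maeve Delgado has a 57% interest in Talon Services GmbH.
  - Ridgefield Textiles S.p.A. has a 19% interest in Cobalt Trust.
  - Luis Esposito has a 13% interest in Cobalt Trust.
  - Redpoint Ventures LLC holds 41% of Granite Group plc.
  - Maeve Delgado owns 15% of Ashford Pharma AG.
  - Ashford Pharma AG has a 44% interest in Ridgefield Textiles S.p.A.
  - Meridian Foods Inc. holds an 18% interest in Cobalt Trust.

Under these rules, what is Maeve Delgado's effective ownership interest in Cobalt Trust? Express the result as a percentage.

24.7892%

By spousal attribution (R1), Maeve Delgado is treated as also owning Kiran Delgado's interest in Ashford Pharma AG, giving 15% + 7% = 22%.
By spousal attribution (R1), Maeve Delgado is treated as also owning Kiran Delgado's interest in Redpoint Ventures LLC, giving 72% + 8% = 80%.
By spousal attribution (R1), Maeve Delgado is treated as also owning Kiran Delgado's interest in Talon Services GmbH, giving 57% + 33% = 90%.
Chain via Ashford Pharma AG → Ridgefield Textiles S.p.A. (R2): 22% × 44% × 19% = 1.8392% of Cobalt Trust.
Chain via Redpoint Ventures LLC → Granite Group plc (R2): 80% × 41% × 27% = 8.856% of Cobalt Trust.
Chain via Talon Services GmbH → Meridian Foods Inc. (R2): 90% × 87% × 18% = 14.094% of Cobalt Trust.
Aggregating (R3): 1.8392% + 8.856% + 14.094% = 24.7892%.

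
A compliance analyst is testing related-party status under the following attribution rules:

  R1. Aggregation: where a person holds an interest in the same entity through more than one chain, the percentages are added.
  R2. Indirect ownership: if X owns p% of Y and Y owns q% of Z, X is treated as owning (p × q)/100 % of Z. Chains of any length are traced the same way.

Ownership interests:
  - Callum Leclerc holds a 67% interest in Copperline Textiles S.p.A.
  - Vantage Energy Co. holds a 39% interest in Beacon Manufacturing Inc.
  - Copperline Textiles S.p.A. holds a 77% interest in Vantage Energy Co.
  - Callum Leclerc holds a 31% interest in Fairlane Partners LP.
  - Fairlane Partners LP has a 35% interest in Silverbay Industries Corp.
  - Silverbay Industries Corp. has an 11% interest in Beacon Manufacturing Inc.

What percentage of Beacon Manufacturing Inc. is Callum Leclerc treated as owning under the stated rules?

21.3136%

Chain via Copperline Textiles S.p.A. → Vantage Energy Co. (R2): 67% × 77% × 39% = 20.1201% of Beacon Manufacturing Inc.
Chain via Fairlane Partners LP → Silverbay Industries Corp. (R2): 31% × 35% × 11% = 1.1935% of Beacon Manufacturing Inc.
Aggregating (R1): 20.1201% + 1.1935% = 21.3136%.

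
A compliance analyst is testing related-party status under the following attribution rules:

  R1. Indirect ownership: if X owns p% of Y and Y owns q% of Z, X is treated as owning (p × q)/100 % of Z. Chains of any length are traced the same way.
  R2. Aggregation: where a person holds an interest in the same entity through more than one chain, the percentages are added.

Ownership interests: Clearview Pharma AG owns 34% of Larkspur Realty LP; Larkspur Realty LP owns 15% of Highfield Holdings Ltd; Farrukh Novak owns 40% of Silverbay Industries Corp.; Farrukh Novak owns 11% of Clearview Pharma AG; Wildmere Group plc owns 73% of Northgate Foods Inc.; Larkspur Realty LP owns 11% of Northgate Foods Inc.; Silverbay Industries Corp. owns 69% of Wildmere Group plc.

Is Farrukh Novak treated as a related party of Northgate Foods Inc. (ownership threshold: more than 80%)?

No

Chain via Silverbay Industries Corp. → Wildmere Group plc (R1): 40% × 69% × 73% = 20.148% of Northgate Foods Inc.
Chain via Clearview Pharma AG → Larkspur Realty LP (R1): 11% × 34% × 11% = 0.4114% of Northgate Foods Inc.
Aggregating (R2): 20.148% + 0.4114% = 20.5594%.
20.5594% does not exceed the 80% threshold, so Farrukh is not a related party to Northgate Foods Inc.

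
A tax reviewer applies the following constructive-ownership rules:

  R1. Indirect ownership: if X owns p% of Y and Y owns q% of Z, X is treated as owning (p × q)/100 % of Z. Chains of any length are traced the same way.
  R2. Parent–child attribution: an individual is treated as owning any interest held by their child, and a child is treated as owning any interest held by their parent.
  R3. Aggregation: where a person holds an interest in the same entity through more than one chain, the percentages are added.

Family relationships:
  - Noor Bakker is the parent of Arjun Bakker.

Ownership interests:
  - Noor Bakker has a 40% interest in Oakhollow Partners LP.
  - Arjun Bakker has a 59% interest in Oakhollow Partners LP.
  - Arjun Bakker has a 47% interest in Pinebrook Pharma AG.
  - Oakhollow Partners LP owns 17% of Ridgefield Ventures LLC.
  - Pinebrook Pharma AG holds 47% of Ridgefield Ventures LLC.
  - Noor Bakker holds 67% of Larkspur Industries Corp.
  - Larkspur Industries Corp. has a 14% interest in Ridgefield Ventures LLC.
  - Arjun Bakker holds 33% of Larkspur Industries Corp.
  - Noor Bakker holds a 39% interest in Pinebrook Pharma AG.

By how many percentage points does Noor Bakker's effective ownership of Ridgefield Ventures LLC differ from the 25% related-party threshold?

By parent–child attribution (R2), Noor Bakker is treated as also owning Arjun Bakker's interest in Oakhollow Partners LP, giving 40% + 59% = 99%.
By parent–child attribution (R2), Noor Bakker is treated as also owning Arjun Bakker's interest in Larkspur Industries Corp, giving 67% + 33% = 100%.
By parent–child attribution (R2), Noor Bakker is treated as also owning Arjun Bakker's interest in Pinebrook Pharma AG, giving 39% + 47% = 86%.
Chain via Oakhollow Partners LP (R1): 99% × 17% = 16.83% of Ridgefield Ventures LLC.
Chain via Larkspur Industries Corp. (R1): 100% × 14% = 14% of Ridgefield Ventures LLC.
Chain via Pinebrook Pharma AG (R1): 86% × 47% = 40.42% of Ridgefield Ventures LLC.
Aggregating (R3): 16.83% + 14% + 40.42% = 71.25%.
71.25% exceeds the 25% threshold by 46.25 percentage points.

46.25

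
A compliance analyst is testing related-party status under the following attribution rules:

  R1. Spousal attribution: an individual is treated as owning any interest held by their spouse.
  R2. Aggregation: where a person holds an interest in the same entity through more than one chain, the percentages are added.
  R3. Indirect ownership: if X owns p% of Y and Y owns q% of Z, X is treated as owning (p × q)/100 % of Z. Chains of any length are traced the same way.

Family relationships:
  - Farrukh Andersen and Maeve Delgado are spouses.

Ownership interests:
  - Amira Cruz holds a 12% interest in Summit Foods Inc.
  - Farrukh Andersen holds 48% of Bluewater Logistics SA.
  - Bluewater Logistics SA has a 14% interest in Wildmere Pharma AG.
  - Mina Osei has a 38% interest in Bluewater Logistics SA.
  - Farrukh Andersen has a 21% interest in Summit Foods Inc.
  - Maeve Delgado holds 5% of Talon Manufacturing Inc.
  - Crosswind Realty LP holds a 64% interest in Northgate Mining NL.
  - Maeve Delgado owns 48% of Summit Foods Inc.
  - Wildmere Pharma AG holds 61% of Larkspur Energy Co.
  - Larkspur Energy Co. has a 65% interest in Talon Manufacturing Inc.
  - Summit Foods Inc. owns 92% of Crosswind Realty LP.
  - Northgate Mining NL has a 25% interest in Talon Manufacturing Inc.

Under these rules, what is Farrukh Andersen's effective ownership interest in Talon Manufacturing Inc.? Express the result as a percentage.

17.82128%

By spousal attribution (R1), Farrukh Andersen is treated as also owning Maeve Delgado's interest in Summit Foods Inc, giving 21% + 48% = 69%.
By spousal attribution (R1), Farrukh Andersen is treated as owning Maeve Delgado's 5% interest in Talon Manufacturing Inc.
Chain via Bluewater Logistics SA → Wildmere Pharma AG → Larkspur Energy Co. (R3): 48% × 14% × 61% × 65% = 2.66448% of Talon Manufacturing Inc.
Chain via Summit Foods Inc. → Crosswind Realty LP → Northgate Mining NL (R3): 69% × 92% × 64% × 25% = 10.1568% of Talon Manufacturing Inc.
Direct interest in Talon Manufacturing Inc: 5%.
Aggregating (R2): 2.66448% + 10.1568% + 5% = 17.82128%.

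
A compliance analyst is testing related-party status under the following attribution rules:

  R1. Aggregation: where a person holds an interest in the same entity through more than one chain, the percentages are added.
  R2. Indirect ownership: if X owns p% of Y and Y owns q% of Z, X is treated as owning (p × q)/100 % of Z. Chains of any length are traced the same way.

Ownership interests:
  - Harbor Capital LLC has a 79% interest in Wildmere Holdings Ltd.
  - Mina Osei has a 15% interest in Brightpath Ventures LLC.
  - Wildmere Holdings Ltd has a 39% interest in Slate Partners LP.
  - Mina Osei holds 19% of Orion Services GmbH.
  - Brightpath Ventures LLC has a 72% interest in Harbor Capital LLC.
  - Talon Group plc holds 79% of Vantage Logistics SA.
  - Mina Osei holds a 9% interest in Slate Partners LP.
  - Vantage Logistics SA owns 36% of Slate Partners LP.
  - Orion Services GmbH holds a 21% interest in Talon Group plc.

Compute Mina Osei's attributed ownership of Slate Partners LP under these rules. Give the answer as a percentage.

13.462236%

Chain via Brightpath Ventures LLC → Harbor Capital LLC → Wildmere Holdings Ltd (R2): 15% × 72% × 79% × 39% = 3.32748% of Slate Partners LP.
Chain via Orion Services GmbH → Talon Group plc → Vantage Logistics SA (R2): 19% × 21% × 79% × 36% = 1.134756% of Slate Partners LP.
Direct interest in Slate Partners LP: 9%.
Aggregating (R1): 3.32748% + 1.134756% + 9% = 13.462236%.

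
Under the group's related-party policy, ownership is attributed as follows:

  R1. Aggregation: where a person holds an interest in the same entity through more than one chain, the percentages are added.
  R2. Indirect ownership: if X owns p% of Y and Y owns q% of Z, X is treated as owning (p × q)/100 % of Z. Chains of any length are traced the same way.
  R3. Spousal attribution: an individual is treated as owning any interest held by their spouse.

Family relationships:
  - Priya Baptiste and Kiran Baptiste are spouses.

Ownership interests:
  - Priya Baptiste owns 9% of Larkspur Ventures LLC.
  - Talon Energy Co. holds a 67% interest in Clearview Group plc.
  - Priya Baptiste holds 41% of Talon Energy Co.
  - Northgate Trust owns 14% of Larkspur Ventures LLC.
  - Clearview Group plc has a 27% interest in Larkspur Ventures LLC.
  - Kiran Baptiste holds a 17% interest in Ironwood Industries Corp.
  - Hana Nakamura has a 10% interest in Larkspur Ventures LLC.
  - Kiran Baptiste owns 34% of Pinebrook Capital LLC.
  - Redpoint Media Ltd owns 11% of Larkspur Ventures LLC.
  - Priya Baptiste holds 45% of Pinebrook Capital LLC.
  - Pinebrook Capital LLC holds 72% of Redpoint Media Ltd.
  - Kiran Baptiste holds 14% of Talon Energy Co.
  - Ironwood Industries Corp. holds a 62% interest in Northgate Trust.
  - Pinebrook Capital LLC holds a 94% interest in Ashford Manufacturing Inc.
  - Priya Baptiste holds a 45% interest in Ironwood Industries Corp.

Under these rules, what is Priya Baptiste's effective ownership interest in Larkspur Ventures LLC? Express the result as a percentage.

30.5879%

By spousal attribution (R3), Priya Baptiste is treated as also owning Kiran Baptiste's interest in Ironwood Industries Corp, giving 45% + 17% = 62%.
By spousal attribution (R3), Priya Baptiste is treated as also owning Kiran Baptiste's interest in Talon Energy Co, giving 41% + 14% = 55%.
By spousal attribution (R3), Priya Baptiste is treated as also owning Kiran Baptiste's interest in Pinebrook Capital LLC, giving 45% + 34% = 79%.
Chain via Ironwood Industries Corp. → Northgate Trust (R2): 62% × 62% × 14% = 5.3816% of Larkspur Ventures LLC.
Chain via Talon Energy Co. → Clearview Group plc (R2): 55% × 67% × 27% = 9.9495% of Larkspur Ventures LLC.
Chain via Pinebrook Capital LLC → Redpoint Media Ltd (R2): 79% × 72% × 11% = 6.2568% of Larkspur Ventures LLC.
Direct interest in Larkspur Ventures LLC: 9%.
Aggregating (R1): 5.3816% + 9.9495% + 6.2568% + 9% = 30.5879%.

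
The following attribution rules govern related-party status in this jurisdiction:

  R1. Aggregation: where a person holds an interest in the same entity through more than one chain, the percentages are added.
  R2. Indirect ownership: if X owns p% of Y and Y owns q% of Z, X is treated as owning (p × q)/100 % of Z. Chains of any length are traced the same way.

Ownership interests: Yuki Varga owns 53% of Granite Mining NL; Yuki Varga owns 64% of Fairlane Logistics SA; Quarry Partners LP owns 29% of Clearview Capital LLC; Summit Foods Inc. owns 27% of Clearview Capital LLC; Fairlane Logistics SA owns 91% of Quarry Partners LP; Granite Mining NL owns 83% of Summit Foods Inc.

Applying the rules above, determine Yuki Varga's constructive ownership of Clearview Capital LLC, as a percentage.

Chain via Fairlane Logistics SA → Quarry Partners LP (R2): 64% × 91% × 29% = 16.8896% of Clearview Capital LLC.
Chain via Granite Mining NL → Summit Foods Inc. (R2): 53% × 83% × 27% = 11.8773% of Clearview Capital LLC.
Aggregating (R1): 16.8896% + 11.8773% = 28.7669%.

28.7669%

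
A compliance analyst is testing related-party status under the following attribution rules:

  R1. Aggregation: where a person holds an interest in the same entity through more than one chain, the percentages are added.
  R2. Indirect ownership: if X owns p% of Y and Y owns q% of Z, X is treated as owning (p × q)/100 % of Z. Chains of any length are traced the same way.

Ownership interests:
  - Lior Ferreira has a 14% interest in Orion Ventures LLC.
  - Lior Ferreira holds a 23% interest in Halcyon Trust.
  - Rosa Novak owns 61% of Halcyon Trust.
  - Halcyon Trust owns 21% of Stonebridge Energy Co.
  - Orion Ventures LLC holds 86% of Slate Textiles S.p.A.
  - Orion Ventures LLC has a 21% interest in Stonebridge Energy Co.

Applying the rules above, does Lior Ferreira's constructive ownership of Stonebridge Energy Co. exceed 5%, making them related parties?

Yes

Chain via Orion Ventures LLC (R2): 14% × 21% = 2.94% of Stonebridge Energy Co.
Chain via Halcyon Trust (R2): 23% × 21% = 4.83% of Stonebridge Energy Co.
Aggregating (R1): 2.94% + 4.83% = 7.77%.
7.77% exceeds the 5% threshold, so Lior is a related party to Stonebridge Energy Co.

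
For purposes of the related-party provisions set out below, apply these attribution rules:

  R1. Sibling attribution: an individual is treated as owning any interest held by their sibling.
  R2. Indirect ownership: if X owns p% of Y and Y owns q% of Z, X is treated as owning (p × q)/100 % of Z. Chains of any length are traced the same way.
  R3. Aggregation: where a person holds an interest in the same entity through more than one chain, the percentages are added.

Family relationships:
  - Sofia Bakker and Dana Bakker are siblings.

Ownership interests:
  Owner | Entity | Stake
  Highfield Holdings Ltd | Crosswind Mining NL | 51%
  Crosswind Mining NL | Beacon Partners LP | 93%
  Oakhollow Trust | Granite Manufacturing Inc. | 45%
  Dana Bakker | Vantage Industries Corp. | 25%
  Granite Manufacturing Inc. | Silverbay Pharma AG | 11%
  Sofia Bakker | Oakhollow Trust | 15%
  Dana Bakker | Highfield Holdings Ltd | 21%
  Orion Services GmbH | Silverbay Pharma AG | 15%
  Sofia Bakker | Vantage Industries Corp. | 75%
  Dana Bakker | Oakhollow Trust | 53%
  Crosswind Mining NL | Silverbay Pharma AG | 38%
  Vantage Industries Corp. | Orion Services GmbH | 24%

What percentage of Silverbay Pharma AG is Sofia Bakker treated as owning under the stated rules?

By sibling attribution (R1), Sofia Bakker is treated as also owning Dana Bakker's interest in Oakhollow Trust, giving 15% + 53% = 68%.
By sibling attribution (R1), Sofia Bakker is treated as also owning Dana Bakker's interest in Vantage Industries Corp, giving 75% + 25% = 100%.
By sibling attribution (R1), Sofia Bakker is treated as owning Dana Bakker's 21% interest in Highfield Holdings Ltd.
Chain via Oakhollow Trust → Granite Manufacturing Inc. (R2): 68% × 45% × 11% = 3.366% of Silverbay Pharma AG.
Chain via Vantage Industries Corp. → Orion Services GmbH (R2): 100% × 24% × 15% = 3.6% of Silverbay Pharma AG.
Chain via Highfield Holdings Ltd → Crosswind Mining NL (R2): 21% × 51% × 38% = 4.0698% of Silverbay Pharma AG.
Aggregating (R3): 3.366% + 3.6% + 4.0698% = 11.0358%.

11.0358%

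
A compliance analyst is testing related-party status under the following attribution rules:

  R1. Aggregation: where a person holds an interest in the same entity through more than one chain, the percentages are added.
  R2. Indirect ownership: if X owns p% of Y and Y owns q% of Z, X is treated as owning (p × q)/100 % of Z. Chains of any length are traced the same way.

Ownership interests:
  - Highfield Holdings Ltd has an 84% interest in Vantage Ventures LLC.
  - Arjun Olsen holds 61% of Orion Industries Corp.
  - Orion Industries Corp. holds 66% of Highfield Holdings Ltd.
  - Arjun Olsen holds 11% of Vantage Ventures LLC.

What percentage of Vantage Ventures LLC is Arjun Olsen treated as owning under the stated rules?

44.8184%

Chain via Orion Industries Corp. → Highfield Holdings Ltd (R2): 61% × 66% × 84% = 33.8184% of Vantage Ventures LLC.
Direct interest in Vantage Ventures LLC: 11%.
Aggregating (R1): 33.8184% + 11% = 44.8184%.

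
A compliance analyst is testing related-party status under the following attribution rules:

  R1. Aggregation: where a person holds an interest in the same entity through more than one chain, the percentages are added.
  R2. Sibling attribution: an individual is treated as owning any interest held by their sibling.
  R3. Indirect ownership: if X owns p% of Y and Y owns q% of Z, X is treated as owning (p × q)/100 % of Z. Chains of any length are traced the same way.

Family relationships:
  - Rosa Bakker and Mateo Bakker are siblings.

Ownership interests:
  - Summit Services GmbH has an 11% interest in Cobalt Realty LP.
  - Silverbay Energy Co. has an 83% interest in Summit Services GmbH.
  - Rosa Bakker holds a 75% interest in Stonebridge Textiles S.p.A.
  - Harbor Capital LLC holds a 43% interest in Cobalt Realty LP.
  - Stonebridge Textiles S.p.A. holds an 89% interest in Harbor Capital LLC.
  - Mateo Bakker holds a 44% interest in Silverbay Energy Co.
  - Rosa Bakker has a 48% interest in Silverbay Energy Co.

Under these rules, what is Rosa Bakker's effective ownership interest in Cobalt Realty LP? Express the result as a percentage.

37.1021%

By sibling attribution (R2), Rosa Bakker is treated as also owning Mateo Bakker's interest in Silverbay Energy Co, giving 48% + 44% = 92%.
Chain via Silverbay Energy Co. → Summit Services GmbH (R3): 92% × 83% × 11% = 8.3996% of Cobalt Realty LP.
Chain via Stonebridge Textiles S.p.A. → Harbor Capital LLC (R3): 75% × 89% × 43% = 28.7025% of Cobalt Realty LP.
Aggregating (R1): 8.3996% + 28.7025% = 37.1021%.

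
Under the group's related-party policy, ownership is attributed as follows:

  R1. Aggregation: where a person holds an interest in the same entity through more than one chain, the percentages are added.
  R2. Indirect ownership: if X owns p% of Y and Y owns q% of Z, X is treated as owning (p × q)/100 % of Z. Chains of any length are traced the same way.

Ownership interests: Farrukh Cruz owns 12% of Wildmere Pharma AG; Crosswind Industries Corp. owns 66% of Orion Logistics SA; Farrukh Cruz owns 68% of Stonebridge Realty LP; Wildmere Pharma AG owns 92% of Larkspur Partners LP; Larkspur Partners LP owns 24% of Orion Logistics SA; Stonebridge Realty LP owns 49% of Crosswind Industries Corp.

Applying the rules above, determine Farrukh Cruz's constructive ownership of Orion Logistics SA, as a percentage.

Chain via Stonebridge Realty LP → Crosswind Industries Corp. (R2): 68% × 49% × 66% = 21.9912% of Orion Logistics SA.
Chain via Wildmere Pharma AG → Larkspur Partners LP (R2): 12% × 92% × 24% = 2.6496% of Orion Logistics SA.
Aggregating (R1): 21.9912% + 2.6496% = 24.6408%.

24.6408%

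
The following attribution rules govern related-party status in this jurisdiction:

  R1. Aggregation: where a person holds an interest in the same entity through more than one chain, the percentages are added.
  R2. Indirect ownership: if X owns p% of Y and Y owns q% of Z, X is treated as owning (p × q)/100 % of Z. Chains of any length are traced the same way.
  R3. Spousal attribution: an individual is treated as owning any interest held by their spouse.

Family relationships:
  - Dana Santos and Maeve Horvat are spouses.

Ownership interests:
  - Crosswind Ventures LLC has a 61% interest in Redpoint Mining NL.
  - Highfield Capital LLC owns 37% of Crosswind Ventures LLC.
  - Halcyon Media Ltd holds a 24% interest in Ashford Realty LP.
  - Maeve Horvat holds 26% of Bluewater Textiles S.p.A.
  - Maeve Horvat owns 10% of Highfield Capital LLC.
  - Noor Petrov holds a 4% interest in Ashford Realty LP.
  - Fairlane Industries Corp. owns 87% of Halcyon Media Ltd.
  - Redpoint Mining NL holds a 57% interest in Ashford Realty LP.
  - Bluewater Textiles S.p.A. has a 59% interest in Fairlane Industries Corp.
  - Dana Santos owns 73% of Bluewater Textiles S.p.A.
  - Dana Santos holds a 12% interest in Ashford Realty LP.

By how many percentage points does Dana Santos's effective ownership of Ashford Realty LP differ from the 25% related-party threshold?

0.482498

By spousal attribution (R3), Dana Santos is treated as also owning Maeve Horvat's interest in Bluewater Textiles S.p.A, giving 73% + 26% = 99%.
By spousal attribution (R3), Dana Santos is treated as owning Maeve Horvat's 10% interest in Highfield Capital LLC.
Chain via Bluewater Textiles S.p.A. → Fairlane Industries Corp. → Halcyon Media Ltd (R2): 99% × 59% × 87% × 24% = 12.196008% of Ashford Realty LP.
Direct interest in Ashford Realty LP: 12%.
Chain via Highfield Capital LLC → Crosswind Ventures LLC → Redpoint Mining NL (R2): 10% × 37% × 61% × 57% = 1.28649% of Ashford Realty LP.
Aggregating (R1): 12.196008% + 12% + 1.28649% = 25.482498%.
25.482498% exceeds the 25% threshold by 0.482498 percentage points.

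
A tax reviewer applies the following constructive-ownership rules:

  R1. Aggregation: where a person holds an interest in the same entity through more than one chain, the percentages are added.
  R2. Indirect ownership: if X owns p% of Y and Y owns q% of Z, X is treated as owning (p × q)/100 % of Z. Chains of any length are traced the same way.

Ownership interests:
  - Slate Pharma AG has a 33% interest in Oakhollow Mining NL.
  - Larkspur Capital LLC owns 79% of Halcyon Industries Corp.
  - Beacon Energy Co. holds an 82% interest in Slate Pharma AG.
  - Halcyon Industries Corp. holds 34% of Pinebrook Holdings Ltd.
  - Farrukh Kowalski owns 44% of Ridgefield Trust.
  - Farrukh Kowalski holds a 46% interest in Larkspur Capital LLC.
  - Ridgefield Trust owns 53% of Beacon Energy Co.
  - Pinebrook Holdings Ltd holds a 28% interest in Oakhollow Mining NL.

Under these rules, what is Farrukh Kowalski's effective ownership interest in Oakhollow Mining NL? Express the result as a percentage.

Chain via Larkspur Capital LLC → Halcyon Industries Corp. → Pinebrook Holdings Ltd (R2): 46% × 79% × 34% × 28% = 3.459568% of Oakhollow Mining NL.
Chain via Ridgefield Trust → Beacon Energy Co. → Slate Pharma AG (R2): 44% × 53% × 82% × 33% = 6.310392% of Oakhollow Mining NL.
Aggregating (R1): 3.459568% + 6.310392% = 9.76996%.

9.76996%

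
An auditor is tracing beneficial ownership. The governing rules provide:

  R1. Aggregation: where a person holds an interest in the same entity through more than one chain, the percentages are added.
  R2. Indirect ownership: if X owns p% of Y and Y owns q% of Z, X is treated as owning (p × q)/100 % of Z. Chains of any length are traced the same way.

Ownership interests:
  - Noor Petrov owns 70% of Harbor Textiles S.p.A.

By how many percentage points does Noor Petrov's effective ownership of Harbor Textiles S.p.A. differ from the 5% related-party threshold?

65

Direct interest in Harbor Textiles S.p.A: 70%.
70% exceeds the 5% threshold by 65 percentage points.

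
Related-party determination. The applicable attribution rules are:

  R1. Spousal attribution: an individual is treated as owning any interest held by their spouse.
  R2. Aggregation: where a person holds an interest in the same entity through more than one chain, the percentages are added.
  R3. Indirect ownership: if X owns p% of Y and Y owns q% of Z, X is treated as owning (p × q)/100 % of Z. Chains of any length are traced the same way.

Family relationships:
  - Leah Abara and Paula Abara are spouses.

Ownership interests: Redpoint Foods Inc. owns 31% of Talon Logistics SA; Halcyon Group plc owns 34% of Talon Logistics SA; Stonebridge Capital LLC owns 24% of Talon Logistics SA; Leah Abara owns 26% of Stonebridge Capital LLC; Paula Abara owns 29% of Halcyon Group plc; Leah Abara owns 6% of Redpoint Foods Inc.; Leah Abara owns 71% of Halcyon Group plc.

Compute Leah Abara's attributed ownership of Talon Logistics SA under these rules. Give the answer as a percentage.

By spousal attribution (R1), Leah Abara is treated as also owning Paula Abara's interest in Halcyon Group plc, giving 71% + 29% = 100%.
Chain via Stonebridge Capital LLC (R3): 26% × 24% = 6.24% of Talon Logistics SA.
Chain via Redpoint Foods Inc. (R3): 6% × 31% = 1.86% of Talon Logistics SA.
Chain via Halcyon Group plc (R3): 100% × 34% = 34% of Talon Logistics SA.
Aggregating (R2): 6.24% + 1.86% + 34% = 42.1%.

42.1%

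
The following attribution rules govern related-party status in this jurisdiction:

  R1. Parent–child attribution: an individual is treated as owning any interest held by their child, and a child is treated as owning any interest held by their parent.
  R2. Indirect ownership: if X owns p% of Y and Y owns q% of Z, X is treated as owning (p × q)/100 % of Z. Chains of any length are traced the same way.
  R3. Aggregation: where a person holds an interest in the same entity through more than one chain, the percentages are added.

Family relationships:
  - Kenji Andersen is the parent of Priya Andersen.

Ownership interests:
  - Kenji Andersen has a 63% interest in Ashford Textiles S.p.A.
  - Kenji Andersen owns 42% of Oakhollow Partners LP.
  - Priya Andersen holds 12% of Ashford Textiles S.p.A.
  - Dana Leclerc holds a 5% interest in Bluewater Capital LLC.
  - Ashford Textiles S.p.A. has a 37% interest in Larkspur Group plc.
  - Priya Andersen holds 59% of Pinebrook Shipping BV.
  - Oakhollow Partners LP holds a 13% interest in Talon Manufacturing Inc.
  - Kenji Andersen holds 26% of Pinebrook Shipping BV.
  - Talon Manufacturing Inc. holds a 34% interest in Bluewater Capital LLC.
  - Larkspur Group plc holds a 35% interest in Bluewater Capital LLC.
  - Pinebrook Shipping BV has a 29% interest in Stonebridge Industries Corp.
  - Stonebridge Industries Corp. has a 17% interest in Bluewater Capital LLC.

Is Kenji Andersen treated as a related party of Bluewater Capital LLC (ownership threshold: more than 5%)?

Yes

By parent–child attribution (R1), Kenji Andersen is treated as also owning Priya Andersen's interest in Ashford Textiles S.p.A, giving 63% + 12% = 75%.
By parent–child attribution (R1), Kenji Andersen is treated as also owning Priya Andersen's interest in Pinebrook Shipping BV, giving 26% + 59% = 85%.
Chain via Ashford Textiles S.p.A. → Larkspur Group plc (R2): 75% × 37% × 35% = 9.7125% of Bluewater Capital LLC.
Chain via Oakhollow Partners LP → Talon Manufacturing Inc. (R2): 42% × 13% × 34% = 1.8564% of Bluewater Capital LLC.
Chain via Pinebrook Shipping BV → Stonebridge Industries Corp. (R2): 85% × 29% × 17% = 4.1905% of Bluewater Capital LLC.
Aggregating (R3): 9.7125% + 1.8564% + 4.1905% = 15.7594%.
15.7594% exceeds the 5% threshold, so Kenji is a related party to Bluewater Capital LLC.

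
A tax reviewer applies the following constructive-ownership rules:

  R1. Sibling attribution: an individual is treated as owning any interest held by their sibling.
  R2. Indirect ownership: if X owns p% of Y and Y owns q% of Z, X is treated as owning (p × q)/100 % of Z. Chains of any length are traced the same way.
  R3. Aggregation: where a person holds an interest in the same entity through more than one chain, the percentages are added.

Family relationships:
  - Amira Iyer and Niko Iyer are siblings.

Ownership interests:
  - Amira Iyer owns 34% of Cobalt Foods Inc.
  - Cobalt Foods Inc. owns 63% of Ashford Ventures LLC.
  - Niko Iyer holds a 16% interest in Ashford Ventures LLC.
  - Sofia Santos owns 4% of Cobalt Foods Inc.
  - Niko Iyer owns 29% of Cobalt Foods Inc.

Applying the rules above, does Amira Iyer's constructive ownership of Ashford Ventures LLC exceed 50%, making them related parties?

By sibling attribution (R1), Amira Iyer is treated as also owning Niko Iyer's interest in Cobalt Foods Inc, giving 34% + 29% = 63%.
By sibling attribution (R1), Amira Iyer is treated as owning Niko Iyer's 16% interest in Ashford Ventures LLC.
Chain via Cobalt Foods Inc. (R2): 63% × 63% = 39.69% of Ashford Ventures LLC.
Direct interest in Ashford Ventures LLC: 16%.
Aggregating (R3): 39.69% + 16% = 55.69%.
55.69% exceeds the 50% threshold, so Amira is a related party to Ashford Ventures LLC.

Yes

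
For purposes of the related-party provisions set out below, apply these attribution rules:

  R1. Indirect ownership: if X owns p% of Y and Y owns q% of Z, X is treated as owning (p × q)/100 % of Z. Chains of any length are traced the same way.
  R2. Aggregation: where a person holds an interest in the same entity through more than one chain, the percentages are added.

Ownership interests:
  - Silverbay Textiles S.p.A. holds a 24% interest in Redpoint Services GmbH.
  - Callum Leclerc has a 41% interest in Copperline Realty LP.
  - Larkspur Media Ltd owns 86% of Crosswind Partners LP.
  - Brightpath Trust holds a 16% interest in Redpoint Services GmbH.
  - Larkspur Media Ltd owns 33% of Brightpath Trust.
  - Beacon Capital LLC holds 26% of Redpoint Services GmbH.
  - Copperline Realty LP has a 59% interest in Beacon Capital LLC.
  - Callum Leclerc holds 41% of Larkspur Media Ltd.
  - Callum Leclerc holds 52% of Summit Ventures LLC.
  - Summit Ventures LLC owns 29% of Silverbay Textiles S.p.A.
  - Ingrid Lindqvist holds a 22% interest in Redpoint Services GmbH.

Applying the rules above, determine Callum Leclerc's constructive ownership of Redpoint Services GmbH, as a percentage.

12.0734%

Chain via Summit Ventures LLC → Silverbay Textiles S.p.A. (R1): 52% × 29% × 24% = 3.6192% of Redpoint Services GmbH.
Chain via Larkspur Media Ltd → Brightpath Trust (R1): 41% × 33% × 16% = 2.1648% of Redpoint Services GmbH.
Chain via Copperline Realty LP → Beacon Capital LLC (R1): 41% × 59% × 26% = 6.2894% of Redpoint Services GmbH.
Aggregating (R2): 3.6192% + 2.1648% + 6.2894% = 12.0734%.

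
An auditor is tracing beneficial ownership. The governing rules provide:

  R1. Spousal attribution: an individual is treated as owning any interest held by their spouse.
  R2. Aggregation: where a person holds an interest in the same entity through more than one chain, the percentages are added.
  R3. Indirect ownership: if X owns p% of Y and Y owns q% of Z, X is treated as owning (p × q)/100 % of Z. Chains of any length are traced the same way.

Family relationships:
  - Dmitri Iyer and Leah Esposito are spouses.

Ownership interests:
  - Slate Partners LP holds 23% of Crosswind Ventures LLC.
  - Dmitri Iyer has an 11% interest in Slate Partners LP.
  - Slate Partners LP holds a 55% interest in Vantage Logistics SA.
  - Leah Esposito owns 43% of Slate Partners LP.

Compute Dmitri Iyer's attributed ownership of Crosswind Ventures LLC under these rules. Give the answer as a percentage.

12.42%

By spousal attribution (R1), Dmitri Iyer is treated as also owning Leah Esposito's interest in Slate Partners LP, giving 11% + 43% = 54%.
Chain via Slate Partners LP (R3): 54% × 23% = 12.42% of Crosswind Ventures LLC.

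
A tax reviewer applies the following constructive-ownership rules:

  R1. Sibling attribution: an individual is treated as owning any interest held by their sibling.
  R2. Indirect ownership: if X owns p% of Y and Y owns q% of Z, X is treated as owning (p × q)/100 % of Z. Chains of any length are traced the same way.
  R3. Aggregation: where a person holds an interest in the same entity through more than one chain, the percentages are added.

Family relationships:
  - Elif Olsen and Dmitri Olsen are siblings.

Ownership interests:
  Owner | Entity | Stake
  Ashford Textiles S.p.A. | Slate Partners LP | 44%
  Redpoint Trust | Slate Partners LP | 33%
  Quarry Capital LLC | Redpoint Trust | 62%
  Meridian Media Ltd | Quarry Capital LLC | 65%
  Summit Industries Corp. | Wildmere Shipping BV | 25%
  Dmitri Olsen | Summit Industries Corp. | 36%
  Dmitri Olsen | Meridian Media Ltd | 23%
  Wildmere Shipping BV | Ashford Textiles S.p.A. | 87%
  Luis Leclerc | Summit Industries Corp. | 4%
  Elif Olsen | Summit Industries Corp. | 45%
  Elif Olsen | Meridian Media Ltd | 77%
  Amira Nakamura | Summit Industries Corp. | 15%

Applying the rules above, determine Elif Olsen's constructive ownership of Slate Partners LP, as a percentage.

By sibling attribution (R1), Elif Olsen is treated as also owning Dmitri Olsen's interest in Summit Industries Corp, giving 45% + 36% = 81%.
By sibling attribution (R1), Elif Olsen is treated as also owning Dmitri Olsen's interest in Meridian Media Ltd, giving 77% + 23% = 100%.
Chain via Summit Industries Corp. → Wildmere Shipping BV → Ashford Textiles S.p.A. (R2): 81% × 25% × 87% × 44% = 7.7517% of Slate Partners LP.
Chain via Meridian Media Ltd → Quarry Capital LLC → Redpoint Trust (R2): 100% × 65% × 62% × 33% = 13.299% of Slate Partners LP.
Aggregating (R3): 7.7517% + 13.299% = 21.0507%.

21.0507%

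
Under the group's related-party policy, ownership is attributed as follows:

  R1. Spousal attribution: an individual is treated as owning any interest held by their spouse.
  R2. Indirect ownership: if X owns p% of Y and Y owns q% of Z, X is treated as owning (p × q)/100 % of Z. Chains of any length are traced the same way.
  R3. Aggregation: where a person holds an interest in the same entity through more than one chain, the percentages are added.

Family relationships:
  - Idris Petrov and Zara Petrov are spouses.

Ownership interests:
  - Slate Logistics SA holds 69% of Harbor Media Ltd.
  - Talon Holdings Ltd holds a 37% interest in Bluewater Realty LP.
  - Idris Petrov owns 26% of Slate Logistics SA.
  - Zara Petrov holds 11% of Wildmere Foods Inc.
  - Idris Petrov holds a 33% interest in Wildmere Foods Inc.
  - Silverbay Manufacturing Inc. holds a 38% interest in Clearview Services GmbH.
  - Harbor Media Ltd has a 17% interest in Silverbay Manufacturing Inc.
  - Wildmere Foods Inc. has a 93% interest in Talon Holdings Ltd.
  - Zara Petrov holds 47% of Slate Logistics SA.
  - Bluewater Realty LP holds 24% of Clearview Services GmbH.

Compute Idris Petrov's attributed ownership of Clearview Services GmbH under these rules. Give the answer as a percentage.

6.887598%

By spousal attribution (R1), Idris Petrov is treated as also owning Zara Petrov's interest in Wildmere Foods Inc, giving 33% + 11% = 44%.
By spousal attribution (R1), Idris Petrov is treated as also owning Zara Petrov's interest in Slate Logistics SA, giving 26% + 47% = 73%.
Chain via Wildmere Foods Inc. → Talon Holdings Ltd → Bluewater Realty LP (R2): 44% × 93% × 37% × 24% = 3.633696% of Clearview Services GmbH.
Chain via Slate Logistics SA → Harbor Media Ltd → Silverbay Manufacturing Inc. (R2): 73% × 69% × 17% × 38% = 3.253902% of Clearview Services GmbH.
Aggregating (R3): 3.633696% + 3.253902% = 6.887598%.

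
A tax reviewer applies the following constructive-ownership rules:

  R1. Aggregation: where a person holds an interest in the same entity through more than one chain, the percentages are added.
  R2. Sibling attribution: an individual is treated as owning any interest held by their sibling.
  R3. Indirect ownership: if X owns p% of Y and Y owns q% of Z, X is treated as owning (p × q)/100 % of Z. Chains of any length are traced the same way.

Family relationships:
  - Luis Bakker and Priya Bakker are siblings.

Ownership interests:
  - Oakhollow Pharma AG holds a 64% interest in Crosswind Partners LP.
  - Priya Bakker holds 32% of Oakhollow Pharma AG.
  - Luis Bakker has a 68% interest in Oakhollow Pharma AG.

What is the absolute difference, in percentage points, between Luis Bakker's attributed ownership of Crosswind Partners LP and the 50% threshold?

By sibling attribution (R2), Luis Bakker is treated as also owning Priya Bakker's interest in Oakhollow Pharma AG, giving 68% + 32% = 100%.
Chain via Oakhollow Pharma AG (R3): 100% × 64% = 64% of Crosswind Partners LP.
64% exceeds the 50% threshold by 14 percentage points.

14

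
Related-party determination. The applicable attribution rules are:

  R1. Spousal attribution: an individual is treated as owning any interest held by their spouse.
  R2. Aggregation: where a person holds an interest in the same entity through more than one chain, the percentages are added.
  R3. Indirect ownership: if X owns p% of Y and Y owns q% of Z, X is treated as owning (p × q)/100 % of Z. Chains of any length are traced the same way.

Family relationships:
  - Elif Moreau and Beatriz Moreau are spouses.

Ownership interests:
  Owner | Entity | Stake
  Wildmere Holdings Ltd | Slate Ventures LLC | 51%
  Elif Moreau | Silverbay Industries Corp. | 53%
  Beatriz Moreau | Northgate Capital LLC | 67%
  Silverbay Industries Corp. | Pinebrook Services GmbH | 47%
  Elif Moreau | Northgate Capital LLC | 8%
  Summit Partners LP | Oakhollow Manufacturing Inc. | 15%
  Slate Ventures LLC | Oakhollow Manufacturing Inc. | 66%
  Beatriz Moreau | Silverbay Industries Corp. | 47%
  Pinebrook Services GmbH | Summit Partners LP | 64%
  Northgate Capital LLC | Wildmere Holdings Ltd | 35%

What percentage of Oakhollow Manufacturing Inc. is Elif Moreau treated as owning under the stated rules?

13.34775%

By spousal attribution (R1), Elif Moreau is treated as also owning Beatriz Moreau's interest in Northgate Capital LLC, giving 8% + 67% = 75%.
By spousal attribution (R1), Elif Moreau is treated as also owning Beatriz Moreau's interest in Silverbay Industries Corp, giving 53% + 47% = 100%.
Chain via Northgate Capital LLC → Wildmere Holdings Ltd → Slate Ventures LLC (R3): 75% × 35% × 51% × 66% = 8.83575% of Oakhollow Manufacturing Inc.
Chain via Silverbay Industries Corp. → Pinebrook Services GmbH → Summit Partners LP (R3): 100% × 47% × 64% × 15% = 4.512% of Oakhollow Manufacturing Inc.
Aggregating (R2): 8.83575% + 4.512% = 13.34775%.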